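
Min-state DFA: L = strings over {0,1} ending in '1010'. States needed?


Track the longest suffix of input matching a prefix of '1010': 5 classes (prefixes of length 0..4)
Minimal DFA: 5 states


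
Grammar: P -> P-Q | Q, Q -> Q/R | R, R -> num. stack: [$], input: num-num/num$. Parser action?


no handle on stack; shift 'num'
Action: shift


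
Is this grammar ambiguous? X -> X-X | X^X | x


'x-x^x' has two parse trees (no precedence encoded between - and ^)
Ambiguous


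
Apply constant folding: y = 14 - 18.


14 - 18 = -4 at compile time
Optimized: y = -4


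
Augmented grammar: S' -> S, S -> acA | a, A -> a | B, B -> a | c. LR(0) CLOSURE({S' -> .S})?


Start: S' -> .S
For each item with dot before a nonterminal B, add B -> .γ for every B-production
Closure: [S' -> .S, S -> .acA, S -> .a]


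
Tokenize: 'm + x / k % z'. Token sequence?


Scan left to right, longest-match per lexeme
Tokens: ID(m), OP(+), ID(x), OP(/), ID(k), OP(%), ID(z)


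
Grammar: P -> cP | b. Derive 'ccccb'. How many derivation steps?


Derivation: P => cP => ccP => cccP => ccccP => ccccb
Steps: 5


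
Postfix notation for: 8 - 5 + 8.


Left to right (same or higher precedence on left)
Postfix: 8 5 - 8 +


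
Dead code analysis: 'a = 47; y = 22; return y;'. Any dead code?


a is assigned but never read
Dead: 'a = 47'


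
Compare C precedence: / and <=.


'/' is multiplicative (level 10); '<=' is relational (level 7)
Higher level binds tighter
'/' has higher precedence than '<='


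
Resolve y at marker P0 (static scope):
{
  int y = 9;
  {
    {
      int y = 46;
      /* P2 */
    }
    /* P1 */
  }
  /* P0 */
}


y declared in the same block as P0
y = 9


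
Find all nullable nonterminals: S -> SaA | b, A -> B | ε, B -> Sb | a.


A nonterminal is nullable iff some alternative derives ε (directly, or every symbol in it is nullable)
Nullable: {A}


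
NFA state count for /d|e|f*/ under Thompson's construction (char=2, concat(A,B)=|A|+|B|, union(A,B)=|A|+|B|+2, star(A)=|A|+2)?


Syntax tree has 3 char leaf(s), 2 union(s), 1 star(s)
chars contribute 3×2 = 6; each union adds +2; each star adds +2
Total: 6 + 4 + 2 = 12 states


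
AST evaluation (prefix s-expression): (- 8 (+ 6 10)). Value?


Evaluate inner: (+ 6 10) = 16
Evaluate root: (- 8 16) = -8
Result: -8


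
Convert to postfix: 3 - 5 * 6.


* has higher precedence, evaluate 5*6 first
Postfix: 3 5 6 * -


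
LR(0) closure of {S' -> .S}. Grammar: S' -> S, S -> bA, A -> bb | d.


Start: S' -> .S
For each item with dot before a nonterminal B, add B -> .γ for every B-production
Closure: [S' -> .S, S -> .bA]


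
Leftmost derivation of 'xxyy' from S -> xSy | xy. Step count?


Derivation: S => xSy => xxyy
Steps: 2


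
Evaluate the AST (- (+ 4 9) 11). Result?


Evaluate inner: (+ 4 9) = 13
Evaluate root: (- 13 11) = 2
Result: 2


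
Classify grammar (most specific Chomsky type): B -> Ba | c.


Left-linear: every RHS is a terminal or one nonterminal followed by a terminal
Classification: Type 3 (Regular)


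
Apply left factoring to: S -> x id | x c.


Common prefix: 'x'
Factored: S -> x S', S' -> id | c


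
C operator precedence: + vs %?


'%' is multiplicative (level 10); '+' is additive (level 9)
Higher level binds tighter
'%' has higher precedence than '+'


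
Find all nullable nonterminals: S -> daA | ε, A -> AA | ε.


A nonterminal is nullable iff some alternative derives ε (directly, or every symbol in it is nullable)
Nullable: {A, S}


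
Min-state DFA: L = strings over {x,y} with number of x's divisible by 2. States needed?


Track (count of x) mod 2: states 0..1, accept at 0
Minimal DFA: 2 states


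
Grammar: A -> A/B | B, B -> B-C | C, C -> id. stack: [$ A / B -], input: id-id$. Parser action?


no handle; shift 'id'
Action: shift


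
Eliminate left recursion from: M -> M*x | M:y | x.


Left-recursive alternatives: M*x, M:y; non-recursive: x
Introduce M': M -> xM', M' -> *xM' | :yM' | ε


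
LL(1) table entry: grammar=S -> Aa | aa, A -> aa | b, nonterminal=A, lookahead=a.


For [A, a]: 'a' ∈ FIRST(aa)
Entry: A -> aa


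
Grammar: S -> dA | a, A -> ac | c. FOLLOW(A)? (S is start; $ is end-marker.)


$ ∈ FOLLOW(S). For each A -> αBβ: add FIRST(β)\{ε} to FOLLOW(B); if β nullable, add FOLLOW(A).
FOLLOW(A) = {$}


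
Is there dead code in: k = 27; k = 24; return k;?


first assignment to k is overwritten before any read
Dead: 'k = 27'


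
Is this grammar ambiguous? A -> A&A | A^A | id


'id&id^id' has two parse trees (no precedence encoded between & and ^)
Ambiguous


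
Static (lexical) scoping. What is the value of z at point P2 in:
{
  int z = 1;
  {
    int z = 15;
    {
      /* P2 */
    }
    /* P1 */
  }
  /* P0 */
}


P2's block does not declare z; resolves to the enclosing declaration at depth 1
z = 15


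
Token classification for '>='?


Pattern: operator symbol
Type: OPERATOR


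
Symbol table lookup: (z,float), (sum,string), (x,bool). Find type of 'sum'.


Lookup 'sum' → type string


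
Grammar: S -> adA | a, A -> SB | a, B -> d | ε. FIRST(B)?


Per alternative of B: FIRST(d) = {d}; FIRST(ε) = {ε}
FIRST(B) = {d, ε}


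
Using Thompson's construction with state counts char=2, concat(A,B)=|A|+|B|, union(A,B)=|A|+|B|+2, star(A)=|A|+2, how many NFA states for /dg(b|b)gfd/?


Syntax tree has 7 char leaf(s), 1 union(s), 0 star(s)
chars contribute 7×2 = 14; each union adds +2; each star adds +2
Total: 14 + 2 + 0 = 16 states


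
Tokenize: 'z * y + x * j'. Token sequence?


Scan left to right, longest-match per lexeme
Tokens: ID(z), OP(*), ID(y), OP(+), ID(x), OP(*), ID(j)


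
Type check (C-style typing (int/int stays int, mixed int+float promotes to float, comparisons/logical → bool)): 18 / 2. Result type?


Operand types: int / int
Rule: mixed int/float promotes to float; int/int stays int
Result type: int


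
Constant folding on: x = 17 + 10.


17 + 10 = 27 at compile time
Optimized: x = 27


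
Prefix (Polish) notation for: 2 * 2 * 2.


left-to-right (same/higher precedence on left): tree is (* (* 2 2) 2)
Prefix: * * 2 2 2


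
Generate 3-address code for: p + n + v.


Break into single-operator statements:
t1 = p + n
t2 = t1 + v


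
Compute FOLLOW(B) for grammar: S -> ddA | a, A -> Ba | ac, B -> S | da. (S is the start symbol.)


$ ∈ FOLLOW(S). For each A -> αBβ: add FIRST(β)\{ε} to FOLLOW(B); if β nullable, add FOLLOW(A).
FOLLOW(B) = {a}


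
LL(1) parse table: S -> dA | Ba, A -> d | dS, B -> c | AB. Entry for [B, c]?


For [B, c]: 'c' ∈ FIRST(c)
Entry: B -> c


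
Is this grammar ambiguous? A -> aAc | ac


balanced a^n…c^n: each string has a unique parse
Unambiguous


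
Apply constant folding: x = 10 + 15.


10 + 15 = 25 at compile time
Optimized: x = 25


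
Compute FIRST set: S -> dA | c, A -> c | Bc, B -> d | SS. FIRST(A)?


Per alternative of A: FIRST(c) = {c}; FIRST(Bc) = {c, d}
FIRST(A) = {c, d}


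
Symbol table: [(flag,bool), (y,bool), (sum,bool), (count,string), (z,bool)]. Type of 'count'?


Lookup 'count' → type string


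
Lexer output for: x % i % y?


Scan left to right, longest-match per lexeme
Tokens: ID(x), OP(%), ID(i), OP(%), ID(y)


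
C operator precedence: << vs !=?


'<<' is shift (level 8); '!=' is equality (level 6)
Higher level binds tighter
'<<' has higher precedence than '!='


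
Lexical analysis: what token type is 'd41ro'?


Pattern: letter/underscore followed by alphanumerics, not a keyword
Type: IDENTIFIER


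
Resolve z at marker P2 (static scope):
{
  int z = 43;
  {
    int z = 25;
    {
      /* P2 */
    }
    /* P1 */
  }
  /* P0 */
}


P2's block does not declare z; resolves to the enclosing declaration at depth 1
z = 25


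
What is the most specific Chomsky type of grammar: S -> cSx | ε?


Single nonterminal LHS, but c^n x^n is not regular
Classification: Type 2 (Context-Free)


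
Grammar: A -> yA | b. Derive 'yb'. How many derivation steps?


Derivation: A => yA => yb
Steps: 2


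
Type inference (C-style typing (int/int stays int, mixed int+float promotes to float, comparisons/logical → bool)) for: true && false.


Operand types: bool && bool
Rule: logical operators take bool operands and yield bool
Result type: bool


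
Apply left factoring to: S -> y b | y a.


Common prefix: 'y'
Factored: S -> y S', S' -> b | a


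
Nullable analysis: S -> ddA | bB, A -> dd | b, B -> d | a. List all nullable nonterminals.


A nonterminal is nullable iff some alternative derives ε (directly, or every symbol in it is nullable)
Nullable: {}


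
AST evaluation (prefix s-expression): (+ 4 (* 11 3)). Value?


Evaluate inner: (* 11 3) = 33
Evaluate root: (+ 4 33) = 37
Result: 37


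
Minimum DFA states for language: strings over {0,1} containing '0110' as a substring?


KMP-style automaton: 4 progress states + 1 absorbing accept = 5
Minimal DFA: 5 states


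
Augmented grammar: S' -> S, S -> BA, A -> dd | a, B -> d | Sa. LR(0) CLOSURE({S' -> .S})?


Start: S' -> .S
For each item with dot before a nonterminal B, add B -> .γ for every B-production
Closure: [S' -> .S, S -> .BA, B -> .d, B -> .Sa]


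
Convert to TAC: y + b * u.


Break into single-operator statements:
t1 = b * u
t2 = y + t1


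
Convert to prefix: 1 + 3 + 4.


left-to-right (same/higher precedence on left): tree is (+ (+ 1 3) 4)
Prefix: + + 1 3 4


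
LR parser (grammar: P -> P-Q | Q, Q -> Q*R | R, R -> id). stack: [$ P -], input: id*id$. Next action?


no handle ('P-' is not any RHS); shift 'id'
Action: shift


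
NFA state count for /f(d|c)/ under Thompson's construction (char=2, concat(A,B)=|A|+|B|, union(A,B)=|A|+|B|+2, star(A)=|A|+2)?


Syntax tree has 3 char leaf(s), 1 union(s), 0 star(s)
chars contribute 3×2 = 6; each union adds +2; each star adds +2
Total: 6 + 2 + 0 = 8 states


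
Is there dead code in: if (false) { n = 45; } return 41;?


condition is constant false, so the whole block is unreachable
Dead: 'if (false) { n = 45; }'


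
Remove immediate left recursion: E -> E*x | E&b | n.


Left-recursive alternatives: E*x, E&b; non-recursive: n
Introduce E': E -> nE', E' -> *xE' | &bE' | ε


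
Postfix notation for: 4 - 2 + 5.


Left to right (same or higher precedence on left)
Postfix: 4 2 - 5 +


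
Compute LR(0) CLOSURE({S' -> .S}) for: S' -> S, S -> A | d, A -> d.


Start: S' -> .S
For each item with dot before a nonterminal B, add B -> .γ for every B-production
Closure: [S' -> .S, S -> .A, S -> .d, A -> .d]


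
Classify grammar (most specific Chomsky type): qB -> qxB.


LHS has context (more than one symbol) and |LHS| ≤ |RHS|
Classification: Type 1 (Context-Sensitive)


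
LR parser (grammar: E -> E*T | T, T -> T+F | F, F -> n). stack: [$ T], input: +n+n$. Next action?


shift '+' to continue T -> T+F
Action: shift


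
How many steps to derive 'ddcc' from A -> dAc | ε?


Derivation: A => dAc => ddAcc => ddcc
Steps: 3


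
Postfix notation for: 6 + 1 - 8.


Left to right (same or higher precedence on left)
Postfix: 6 1 + 8 -


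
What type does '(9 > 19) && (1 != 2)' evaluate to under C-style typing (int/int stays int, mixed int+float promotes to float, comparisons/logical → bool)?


Operand types: bool && bool
Rule: logical operators take bool operands and yield bool
Result type: bool


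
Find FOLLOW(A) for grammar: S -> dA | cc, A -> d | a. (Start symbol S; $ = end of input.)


$ ∈ FOLLOW(S). For each A -> αBβ: add FIRST(β)\{ε} to FOLLOW(B); if β nullable, add FOLLOW(A).
FOLLOW(A) = {$}


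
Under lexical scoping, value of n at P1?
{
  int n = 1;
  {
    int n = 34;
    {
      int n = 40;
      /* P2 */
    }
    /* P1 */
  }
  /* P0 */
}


n declared in the same block as P1
n = 34


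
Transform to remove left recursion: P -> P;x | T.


Left-recursive alternatives: P;x; non-recursive: T
Introduce P': P -> TP', P' -> ;xP' | ε


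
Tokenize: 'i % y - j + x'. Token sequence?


Scan left to right, longest-match per lexeme
Tokens: ID(i), OP(%), ID(y), OP(-), ID(j), OP(+), ID(x)


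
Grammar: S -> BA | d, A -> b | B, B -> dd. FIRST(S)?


Per alternative of S: FIRST(BA) = {d}; FIRST(d) = {d}
FIRST(S) = {d}


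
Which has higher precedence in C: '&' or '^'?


'&' is bitwise AND (level 5); '^' is bitwise XOR (level 4)
Higher level binds tighter
'&' has higher precedence than '^'


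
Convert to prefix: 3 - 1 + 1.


left-to-right (same/higher precedence on left): tree is (+ (- 3 1) 1)
Prefix: + - 3 1 1


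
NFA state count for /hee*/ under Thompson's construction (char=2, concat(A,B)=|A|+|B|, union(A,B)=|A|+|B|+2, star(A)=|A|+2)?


Syntax tree has 3 char leaf(s), 0 union(s), 1 star(s)
chars contribute 3×2 = 6; each union adds +2; each star adds +2
Total: 6 + 0 + 2 = 8 states


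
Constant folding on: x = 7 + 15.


7 + 15 = 22 at compile time
Optimized: x = 22


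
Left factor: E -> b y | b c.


Common prefix: 'b'
Factored: E -> b E', E' -> y | c


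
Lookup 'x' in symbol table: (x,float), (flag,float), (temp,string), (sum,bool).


Lookup 'x' → type float


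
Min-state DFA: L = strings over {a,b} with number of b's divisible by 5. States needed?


Track (count of b) mod 5: states 0..4, accept at 0
Minimal DFA: 5 states


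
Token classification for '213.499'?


Pattern: digits with a decimal point
Type: FLOAT_LITERAL


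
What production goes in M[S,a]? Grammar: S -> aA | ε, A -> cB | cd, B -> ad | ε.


For [S, a]: 'a' ∈ FIRST(aA)
Entry: S -> aA


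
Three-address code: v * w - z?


Break into single-operator statements:
t1 = v * w
t2 = t1 - z


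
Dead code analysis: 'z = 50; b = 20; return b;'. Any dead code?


z is assigned but never read
Dead: 'z = 50'


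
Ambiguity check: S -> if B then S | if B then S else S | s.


dangling else: 'if B then if B then s else s' parses two ways
Ambiguous


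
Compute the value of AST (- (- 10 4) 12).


Evaluate inner: (- 10 4) = 6
Evaluate root: (- 6 12) = -6
Result: -6


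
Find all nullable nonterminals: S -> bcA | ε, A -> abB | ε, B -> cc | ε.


A nonterminal is nullable iff some alternative derives ε (directly, or every symbol in it is nullable)
Nullable: {A, B, S}


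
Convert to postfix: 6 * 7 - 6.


Left to right (same or higher precedence on left)
Postfix: 6 7 * 6 -


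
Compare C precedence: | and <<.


'<<' is shift (level 8); '|' is bitwise OR (level 3)
Higher level binds tighter
'<<' has higher precedence than '|'


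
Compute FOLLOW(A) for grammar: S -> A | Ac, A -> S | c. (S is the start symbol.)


$ ∈ FOLLOW(S). For each A -> αBβ: add FIRST(β)\{ε} to FOLLOW(B); if β nullable, add FOLLOW(A).
FOLLOW(A) = {$, c}


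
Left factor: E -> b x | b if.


Common prefix: 'b'
Factored: E -> b E', E' -> x | if


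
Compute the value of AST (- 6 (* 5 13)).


Evaluate inner: (* 5 13) = 65
Evaluate root: (- 6 65) = -59
Result: -59


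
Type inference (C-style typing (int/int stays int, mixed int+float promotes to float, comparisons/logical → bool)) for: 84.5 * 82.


Operand types: float * int
Rule: mixed int/float promotes to float; int/int stays int
Result type: float


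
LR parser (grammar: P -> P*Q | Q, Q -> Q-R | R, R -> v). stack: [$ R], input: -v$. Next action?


'R' (not preceded by Q-) is the handle for Q -> R
Action: reduce (Q -> R)


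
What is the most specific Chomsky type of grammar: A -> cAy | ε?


Single nonterminal LHS, but c^n y^n is not regular
Classification: Type 2 (Context-Free)


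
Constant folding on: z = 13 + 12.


13 + 12 = 25 at compile time
Optimized: z = 25


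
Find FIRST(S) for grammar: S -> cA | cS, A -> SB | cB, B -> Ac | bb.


Per alternative of S: FIRST(cA) = {c}; FIRST(cS) = {c}
FIRST(S) = {c}


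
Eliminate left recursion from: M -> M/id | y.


Left-recursive alternatives: M/id; non-recursive: y
Introduce M': M -> yM', M' -> /idM' | ε


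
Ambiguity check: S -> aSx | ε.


balanced a^n…x^n: each string has a unique parse
Unambiguous


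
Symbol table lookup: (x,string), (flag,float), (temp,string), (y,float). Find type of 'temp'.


Lookup 'temp' → type string


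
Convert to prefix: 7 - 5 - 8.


left-to-right (same/higher precedence on left): tree is (- (- 7 5) 8)
Prefix: - - 7 5 8


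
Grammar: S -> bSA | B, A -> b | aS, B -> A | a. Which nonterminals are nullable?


A nonterminal is nullable iff some alternative derives ε (directly, or every symbol in it is nullable)
Nullable: {}


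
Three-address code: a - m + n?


Break into single-operator statements:
t1 = a - m
t2 = t1 + n


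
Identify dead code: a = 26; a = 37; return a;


first assignment to a is overwritten before any read
Dead: 'a = 26'


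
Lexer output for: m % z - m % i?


Scan left to right, longest-match per lexeme
Tokens: ID(m), OP(%), ID(z), OP(-), ID(m), OP(%), ID(i)


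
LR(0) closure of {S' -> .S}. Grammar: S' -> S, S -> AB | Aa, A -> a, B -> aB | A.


Start: S' -> .S
For each item with dot before a nonterminal B, add B -> .γ for every B-production
Closure: [S' -> .S, S -> .AB, S -> .Aa, A -> .a]


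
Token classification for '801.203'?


Pattern: digits with a decimal point
Type: FLOAT_LITERAL


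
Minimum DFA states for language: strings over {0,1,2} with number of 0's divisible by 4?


Track (count of 0) mod 4: states 0..3, accept at 0
Minimal DFA: 4 states


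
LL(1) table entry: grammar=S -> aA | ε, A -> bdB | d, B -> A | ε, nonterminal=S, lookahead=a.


For [S, a]: 'a' ∈ FIRST(aA)
Entry: S -> aA


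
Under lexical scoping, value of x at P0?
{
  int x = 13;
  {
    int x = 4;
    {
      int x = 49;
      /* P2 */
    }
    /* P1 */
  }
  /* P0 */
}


x declared in the same block as P0
x = 13


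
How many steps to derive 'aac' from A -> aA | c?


Derivation: A => aA => aaA => aac
Steps: 3


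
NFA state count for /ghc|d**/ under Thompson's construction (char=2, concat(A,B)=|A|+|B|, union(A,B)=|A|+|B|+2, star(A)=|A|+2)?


Syntax tree has 4 char leaf(s), 1 union(s), 2 star(s)
chars contribute 4×2 = 8; each union adds +2; each star adds +2
Total: 8 + 2 + 4 = 14 states


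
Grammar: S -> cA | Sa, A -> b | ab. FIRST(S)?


Per alternative of S: FIRST(cA) = {c}; FIRST(Sa) = {c}
FIRST(S) = {c}


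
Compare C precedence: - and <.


'-' is additive (level 9); '<' is relational (level 7)
Higher level binds tighter
'-' has higher precedence than '<'


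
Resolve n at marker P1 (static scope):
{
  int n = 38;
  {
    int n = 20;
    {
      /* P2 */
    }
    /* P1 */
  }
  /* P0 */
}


n declared in the same block as P1
n = 20


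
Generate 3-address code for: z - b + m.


Break into single-operator statements:
t1 = z - b
t2 = t1 + m


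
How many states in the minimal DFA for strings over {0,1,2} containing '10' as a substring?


KMP-style automaton: 2 progress states + 1 absorbing accept = 3
Minimal DFA: 3 states


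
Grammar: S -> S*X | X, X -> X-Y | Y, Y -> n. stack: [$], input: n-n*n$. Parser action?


no handle on stack; shift 'n'
Action: shift


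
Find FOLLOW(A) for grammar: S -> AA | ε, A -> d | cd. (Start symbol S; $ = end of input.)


$ ∈ FOLLOW(S). For each A -> αBβ: add FIRST(β)\{ε} to FOLLOW(B); if β nullable, add FOLLOW(A).
FOLLOW(A) = {$, c, d}


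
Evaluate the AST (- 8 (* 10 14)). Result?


Evaluate inner: (* 10 14) = 140
Evaluate root: (- 8 140) = -132
Result: -132


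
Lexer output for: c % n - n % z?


Scan left to right, longest-match per lexeme
Tokens: ID(c), OP(%), ID(n), OP(-), ID(n), OP(%), ID(z)


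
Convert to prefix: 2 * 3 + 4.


left-to-right (same/higher precedence on left): tree is (+ (* 2 3) 4)
Prefix: + * 2 3 4


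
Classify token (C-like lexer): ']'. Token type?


Pattern: delimiter/punctuation
Type: PUNCTUATION


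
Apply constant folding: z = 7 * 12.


7 * 12 = 84 at compile time
Optimized: z = 84


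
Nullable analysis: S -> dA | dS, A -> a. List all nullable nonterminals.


A nonterminal is nullable iff some alternative derives ε (directly, or every symbol in it is nullable)
Nullable: {}


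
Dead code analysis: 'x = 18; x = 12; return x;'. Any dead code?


first assignment to x is overwritten before any read
Dead: 'x = 18'


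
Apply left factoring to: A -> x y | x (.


Common prefix: 'x'
Factored: A -> x A', A' -> y | (


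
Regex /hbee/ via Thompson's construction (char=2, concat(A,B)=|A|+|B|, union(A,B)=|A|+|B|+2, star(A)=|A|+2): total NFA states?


Syntax tree has 4 char leaf(s), 0 union(s), 0 star(s)
chars contribute 4×2 = 8; each union adds +2; each star adds +2
Total: 8 + 0 + 0 = 8 states


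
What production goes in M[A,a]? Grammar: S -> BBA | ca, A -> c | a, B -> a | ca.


For [A, a]: 'a' ∈ FIRST(a)
Entry: A -> a


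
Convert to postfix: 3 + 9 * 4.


* has higher precedence, evaluate 9*4 first
Postfix: 3 9 4 * +


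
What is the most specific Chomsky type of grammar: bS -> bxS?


LHS has context (more than one symbol) and |LHS| ≤ |RHS|
Classification: Type 1 (Context-Sensitive)


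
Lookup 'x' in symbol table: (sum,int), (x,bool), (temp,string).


Lookup 'x' → type bool


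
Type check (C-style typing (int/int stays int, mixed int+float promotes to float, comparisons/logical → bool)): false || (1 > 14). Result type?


Operand types: bool || bool
Rule: logical operators take bool operands and yield bool
Result type: bool


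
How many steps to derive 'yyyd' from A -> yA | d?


Derivation: A => yA => yyA => yyyA => yyyd
Steps: 4


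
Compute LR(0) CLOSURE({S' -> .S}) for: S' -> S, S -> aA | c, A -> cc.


Start: S' -> .S
For each item with dot before a nonterminal B, add B -> .γ for every B-production
Closure: [S' -> .S, S -> .aA, S -> .c]


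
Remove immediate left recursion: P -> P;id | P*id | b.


Left-recursive alternatives: P;id, P*id; non-recursive: b
Introduce P': P -> bP', P' -> ;idP' | *idP' | ε


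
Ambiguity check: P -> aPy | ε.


balanced a^n…y^n: each string has a unique parse
Unambiguous


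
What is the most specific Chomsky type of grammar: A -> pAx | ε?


Single nonterminal LHS, but p^n x^n is not regular
Classification: Type 2 (Context-Free)


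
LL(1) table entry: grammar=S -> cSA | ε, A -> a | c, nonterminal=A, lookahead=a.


For [A, a]: 'a' ∈ FIRST(a)
Entry: A -> a


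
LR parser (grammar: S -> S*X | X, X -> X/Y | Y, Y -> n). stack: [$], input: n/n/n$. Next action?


no handle on stack; shift 'n'
Action: shift


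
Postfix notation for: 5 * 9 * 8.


Left to right (same or higher precedence on left)
Postfix: 5 9 * 8 *


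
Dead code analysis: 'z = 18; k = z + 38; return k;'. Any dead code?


z is read by k's definition; k is returned
No dead code


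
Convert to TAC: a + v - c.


Break into single-operator statements:
t1 = a + v
t2 = t1 - c


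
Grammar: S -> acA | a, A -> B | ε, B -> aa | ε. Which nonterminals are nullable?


A nonterminal is nullable iff some alternative derives ε (directly, or every symbol in it is nullable)
Nullable: {A, B}


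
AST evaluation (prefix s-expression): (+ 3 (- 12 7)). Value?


Evaluate inner: (- 12 7) = 5
Evaluate root: (+ 3 5) = 8
Result: 8


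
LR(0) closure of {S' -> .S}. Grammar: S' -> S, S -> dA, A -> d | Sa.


Start: S' -> .S
For each item with dot before a nonterminal B, add B -> .γ for every B-production
Closure: [S' -> .S, S -> .dA]


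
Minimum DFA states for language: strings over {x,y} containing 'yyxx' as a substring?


KMP-style automaton: 4 progress states + 1 absorbing accept = 5
Minimal DFA: 5 states


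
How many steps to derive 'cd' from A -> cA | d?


Derivation: A => cA => cd
Steps: 2


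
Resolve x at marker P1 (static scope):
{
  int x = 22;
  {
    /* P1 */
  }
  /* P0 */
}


P1's block does not declare x; resolves to the enclosing declaration at depth 0
x = 22


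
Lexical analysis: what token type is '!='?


Pattern: operator symbol
Type: OPERATOR


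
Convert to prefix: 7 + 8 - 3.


left-to-right (same/higher precedence on left): tree is (- (+ 7 8) 3)
Prefix: - + 7 8 3


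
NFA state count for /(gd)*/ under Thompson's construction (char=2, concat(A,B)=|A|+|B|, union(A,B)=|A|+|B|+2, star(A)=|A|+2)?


Syntax tree has 2 char leaf(s), 0 union(s), 1 star(s)
chars contribute 2×2 = 4; each union adds +2; each star adds +2
Total: 4 + 0 + 2 = 6 states


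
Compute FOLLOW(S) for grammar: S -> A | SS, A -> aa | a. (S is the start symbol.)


$ ∈ FOLLOW(S). For each A -> αBβ: add FIRST(β)\{ε} to FOLLOW(B); if β nullable, add FOLLOW(A).
FOLLOW(S) = {$, a}


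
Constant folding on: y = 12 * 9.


12 * 9 = 108 at compile time
Optimized: y = 108


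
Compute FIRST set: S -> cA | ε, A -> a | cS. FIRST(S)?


Per alternative of S: FIRST(cA) = {c}; FIRST(ε) = {ε}
FIRST(S) = {c, ε}


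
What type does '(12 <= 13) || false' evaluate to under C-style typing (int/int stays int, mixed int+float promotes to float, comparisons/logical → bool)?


Operand types: bool || bool
Rule: logical operators take bool operands and yield bool
Result type: bool


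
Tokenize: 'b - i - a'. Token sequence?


Scan left to right, longest-match per lexeme
Tokens: ID(b), OP(-), ID(i), OP(-), ID(a)


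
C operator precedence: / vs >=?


'/' is multiplicative (level 10); '>=' is relational (level 7)
Higher level binds tighter
'/' has higher precedence than '>='


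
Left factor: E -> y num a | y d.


Common prefix: 'y'
Factored: E -> y E', E' -> num a | d


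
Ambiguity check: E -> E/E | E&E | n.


'n/n&n' has two parse trees (no precedence encoded between / and &)
Ambiguous


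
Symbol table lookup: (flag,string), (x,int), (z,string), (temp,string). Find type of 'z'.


Lookup 'z' → type string


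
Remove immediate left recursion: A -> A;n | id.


Left-recursive alternatives: A;n; non-recursive: id
Introduce A': A -> idA', A' -> ;nA' | ε


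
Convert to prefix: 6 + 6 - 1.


left-to-right (same/higher precedence on left): tree is (- (+ 6 6) 1)
Prefix: - + 6 6 1


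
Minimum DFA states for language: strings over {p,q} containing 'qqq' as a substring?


KMP-style automaton: 3 progress states + 1 absorbing accept = 4
Minimal DFA: 4 states


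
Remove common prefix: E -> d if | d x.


Common prefix: 'd'
Factored: E -> d E', E' -> if | x


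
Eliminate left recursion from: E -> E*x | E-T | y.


Left-recursive alternatives: E*x, E-T; non-recursive: y
Introduce E': E -> yE', E' -> *xE' | -TE' | ε


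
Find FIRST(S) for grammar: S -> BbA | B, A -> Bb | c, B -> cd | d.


Per alternative of S: FIRST(BbA) = {c, d}; FIRST(B) = {c, d}
FIRST(S) = {c, d}


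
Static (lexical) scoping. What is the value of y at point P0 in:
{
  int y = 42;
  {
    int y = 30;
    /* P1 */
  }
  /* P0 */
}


y declared in the same block as P0
y = 42


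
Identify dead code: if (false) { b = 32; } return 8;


condition is constant false, so the whole block is unreachable
Dead: 'if (false) { b = 32; }'


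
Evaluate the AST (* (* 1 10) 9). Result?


Evaluate inner: (* 1 10) = 10
Evaluate root: (* 10 9) = 90
Result: 90


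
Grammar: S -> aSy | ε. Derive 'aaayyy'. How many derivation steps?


Derivation: S => aSy => aaSyy => aaaSyyy => aaayyy
Steps: 4


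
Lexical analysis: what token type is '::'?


Pattern: operator symbol
Type: OPERATOR


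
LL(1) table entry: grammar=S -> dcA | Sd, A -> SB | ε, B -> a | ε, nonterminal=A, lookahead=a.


For [A, a]: ε is nullable and 'a' ∈ FOLLOW(A)
Entry: A -> ε


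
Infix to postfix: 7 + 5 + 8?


Left to right (same or higher precedence on left)
Postfix: 7 5 + 8 +


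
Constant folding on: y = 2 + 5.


2 + 5 = 7 at compile time
Optimized: y = 7


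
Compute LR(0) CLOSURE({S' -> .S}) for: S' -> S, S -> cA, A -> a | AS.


Start: S' -> .S
For each item with dot before a nonterminal B, add B -> .γ for every B-production
Closure: [S' -> .S, S -> .cA]


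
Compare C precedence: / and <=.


'/' is multiplicative (level 10); '<=' is relational (level 7)
Higher level binds tighter
'/' has higher precedence than '<='


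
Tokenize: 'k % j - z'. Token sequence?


Scan left to right, longest-match per lexeme
Tokens: ID(k), OP(%), ID(j), OP(-), ID(z)


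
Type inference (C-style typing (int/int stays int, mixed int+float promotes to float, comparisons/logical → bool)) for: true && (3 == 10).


Operand types: bool && bool
Rule: logical operators take bool operands and yield bool
Result type: bool


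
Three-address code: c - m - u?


Break into single-operator statements:
t1 = c - m
t2 = t1 - u


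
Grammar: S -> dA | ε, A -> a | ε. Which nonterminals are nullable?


A nonterminal is nullable iff some alternative derives ε (directly, or every symbol in it is nullable)
Nullable: {A, S}


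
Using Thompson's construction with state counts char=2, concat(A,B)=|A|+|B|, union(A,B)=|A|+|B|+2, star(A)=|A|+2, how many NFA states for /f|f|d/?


Syntax tree has 3 char leaf(s), 2 union(s), 0 star(s)
chars contribute 3×2 = 6; each union adds +2; each star adds +2
Total: 6 + 4 + 0 = 10 states


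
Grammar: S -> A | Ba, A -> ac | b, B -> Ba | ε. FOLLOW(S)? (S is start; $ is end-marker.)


$ ∈ FOLLOW(S). For each A -> αBβ: add FIRST(β)\{ε} to FOLLOW(B); if β nullable, add FOLLOW(A).
FOLLOW(S) = {$}


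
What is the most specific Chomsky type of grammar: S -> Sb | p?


Left-linear: every RHS is a terminal or one nonterminal followed by a terminal
Classification: Type 3 (Regular)


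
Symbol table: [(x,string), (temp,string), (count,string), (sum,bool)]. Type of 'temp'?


Lookup 'temp' → type string


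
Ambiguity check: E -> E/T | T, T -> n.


precedence layered via separate nonterminal T: deterministic
Unambiguous


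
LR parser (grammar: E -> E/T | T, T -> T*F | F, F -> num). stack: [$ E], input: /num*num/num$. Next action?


shift '/' to continue E -> E/T
Action: shift


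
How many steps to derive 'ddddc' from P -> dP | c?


Derivation: P => dP => ddP => dddP => ddddP => ddddc
Steps: 5


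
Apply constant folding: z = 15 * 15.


15 * 15 = 225 at compile time
Optimized: z = 225


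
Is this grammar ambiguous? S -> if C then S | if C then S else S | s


dangling else: 'if C then if C then s else s' parses two ways
Ambiguous


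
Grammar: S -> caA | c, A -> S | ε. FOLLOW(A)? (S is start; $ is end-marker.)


$ ∈ FOLLOW(S). For each A -> αBβ: add FIRST(β)\{ε} to FOLLOW(B); if β nullable, add FOLLOW(A).
FOLLOW(A) = {$}


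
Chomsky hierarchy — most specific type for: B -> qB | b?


Right-linear: every RHS is a terminal or a terminal followed by one nonterminal
Classification: Type 3 (Regular)


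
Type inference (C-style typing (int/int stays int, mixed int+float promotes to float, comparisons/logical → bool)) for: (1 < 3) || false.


Operand types: bool || bool
Rule: logical operators take bool operands and yield bool
Result type: bool


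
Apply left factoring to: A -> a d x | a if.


Common prefix: 'a'
Factored: A -> a A', A' -> d x | if


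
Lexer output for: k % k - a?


Scan left to right, longest-match per lexeme
Tokens: ID(k), OP(%), ID(k), OP(-), ID(a)


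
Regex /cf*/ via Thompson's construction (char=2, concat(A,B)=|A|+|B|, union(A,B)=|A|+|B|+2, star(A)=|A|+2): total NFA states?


Syntax tree has 2 char leaf(s), 0 union(s), 1 star(s)
chars contribute 2×2 = 4; each union adds +2; each star adds +2
Total: 4 + 0 + 2 = 6 states


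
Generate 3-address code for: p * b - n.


Break into single-operator statements:
t1 = p * b
t2 = t1 - n


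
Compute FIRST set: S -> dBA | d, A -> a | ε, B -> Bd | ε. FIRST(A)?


Per alternative of A: FIRST(a) = {a}; FIRST(ε) = {ε}
FIRST(A) = {a, ε}


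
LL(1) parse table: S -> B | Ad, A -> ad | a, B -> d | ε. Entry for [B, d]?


For [B, d]: 'd' ∈ FIRST(d)
Entry: B -> d


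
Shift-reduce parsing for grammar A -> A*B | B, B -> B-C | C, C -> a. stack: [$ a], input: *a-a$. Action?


'a' on top is the handle for C -> a
Action: reduce (C -> a)


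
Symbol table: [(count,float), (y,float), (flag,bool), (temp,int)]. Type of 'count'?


Lookup 'count' → type float


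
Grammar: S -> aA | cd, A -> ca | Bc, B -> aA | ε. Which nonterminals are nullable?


A nonterminal is nullable iff some alternative derives ε (directly, or every symbol in it is nullable)
Nullable: {B}


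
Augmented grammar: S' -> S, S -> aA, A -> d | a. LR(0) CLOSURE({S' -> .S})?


Start: S' -> .S
For each item with dot before a nonterminal B, add B -> .γ for every B-production
Closure: [S' -> .S, S -> .aA]


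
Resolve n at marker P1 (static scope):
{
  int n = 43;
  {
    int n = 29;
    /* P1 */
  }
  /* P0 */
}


n declared in the same block as P1
n = 29


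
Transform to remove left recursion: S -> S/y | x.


Left-recursive alternatives: S/y; non-recursive: x
Introduce S': S -> xS', S' -> /yS' | ε


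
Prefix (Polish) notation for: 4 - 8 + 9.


left-to-right (same/higher precedence on left): tree is (+ (- 4 8) 9)
Prefix: + - 4 8 9


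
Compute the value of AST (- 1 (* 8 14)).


Evaluate inner: (* 8 14) = 112
Evaluate root: (- 1 112) = -111
Result: -111


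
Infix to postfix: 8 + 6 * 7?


* has higher precedence, evaluate 6*7 first
Postfix: 8 6 7 * +


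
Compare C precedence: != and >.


'>' is relational (level 7); '!=' is equality (level 6)
Higher level binds tighter
'>' has higher precedence than '!='


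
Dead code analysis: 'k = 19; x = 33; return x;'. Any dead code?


k is assigned but never read
Dead: 'k = 19'


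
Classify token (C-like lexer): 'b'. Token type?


Pattern: letter/underscore followed by alphanumerics, not a keyword
Type: IDENTIFIER


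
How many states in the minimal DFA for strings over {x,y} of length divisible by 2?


Track length mod 2: states 0..1, accept at 0
Minimal DFA: 2 states


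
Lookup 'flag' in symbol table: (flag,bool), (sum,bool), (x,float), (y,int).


Lookup 'flag' → type bool


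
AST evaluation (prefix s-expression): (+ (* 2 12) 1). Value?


Evaluate inner: (* 2 12) = 24
Evaluate root: (+ 24 1) = 25
Result: 25


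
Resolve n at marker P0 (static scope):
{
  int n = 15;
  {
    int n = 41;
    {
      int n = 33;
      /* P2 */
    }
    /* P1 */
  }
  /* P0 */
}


n declared in the same block as P0
n = 15


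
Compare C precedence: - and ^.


'-' is additive (level 9); '^' is bitwise XOR (level 4)
Higher level binds tighter
'-' has higher precedence than '^'


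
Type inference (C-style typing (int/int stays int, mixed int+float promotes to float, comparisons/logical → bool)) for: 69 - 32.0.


Operand types: int - float
Rule: mixed int/float promotes to float; int/int stays int
Result type: float


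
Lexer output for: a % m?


Scan left to right, longest-match per lexeme
Tokens: ID(a), OP(%), ID(m)


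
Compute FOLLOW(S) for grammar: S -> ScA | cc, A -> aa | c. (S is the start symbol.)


$ ∈ FOLLOW(S). For each A -> αBβ: add FIRST(β)\{ε} to FOLLOW(B); if β nullable, add FOLLOW(A).
FOLLOW(S) = {$, c}


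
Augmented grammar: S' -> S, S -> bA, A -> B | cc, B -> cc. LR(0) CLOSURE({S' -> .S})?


Start: S' -> .S
For each item with dot before a nonterminal B, add B -> .γ for every B-production
Closure: [S' -> .S, S -> .bA]


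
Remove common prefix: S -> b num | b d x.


Common prefix: 'b'
Factored: S -> b S', S' -> num | d x


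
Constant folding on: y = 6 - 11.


6 - 11 = -5 at compile time
Optimized: y = -5


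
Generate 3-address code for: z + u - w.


Break into single-operator statements:
t1 = z + u
t2 = t1 - w


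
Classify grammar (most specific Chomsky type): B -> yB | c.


Right-linear: every RHS is a terminal or a terminal followed by one nonterminal
Classification: Type 3 (Regular)


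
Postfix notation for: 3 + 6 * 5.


* has higher precedence, evaluate 6*5 first
Postfix: 3 6 5 * +


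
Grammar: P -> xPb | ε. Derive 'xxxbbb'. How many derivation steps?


Derivation: P => xPb => xxPbb => xxxPbbb => xxxbbb
Steps: 4


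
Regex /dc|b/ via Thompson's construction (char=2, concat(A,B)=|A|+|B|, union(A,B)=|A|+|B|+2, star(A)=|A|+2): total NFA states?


Syntax tree has 3 char leaf(s), 1 union(s), 0 star(s)
chars contribute 3×2 = 6; each union adds +2; each star adds +2
Total: 6 + 2 + 0 = 8 states


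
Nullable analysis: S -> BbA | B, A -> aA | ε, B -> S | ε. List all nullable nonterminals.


A nonterminal is nullable iff some alternative derives ε (directly, or every symbol in it is nullable)
Nullable: {A, B, S}


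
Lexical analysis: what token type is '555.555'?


Pattern: digits with a decimal point
Type: FLOAT_LITERAL


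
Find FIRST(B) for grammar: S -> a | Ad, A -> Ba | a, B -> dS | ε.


Per alternative of B: FIRST(dS) = {d}; FIRST(ε) = {ε}
FIRST(B) = {d, ε}


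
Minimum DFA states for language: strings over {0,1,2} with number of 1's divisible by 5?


Track (count of 1) mod 5: states 0..4, accept at 0
Minimal DFA: 5 states


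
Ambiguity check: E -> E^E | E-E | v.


'v^v-v' has two parse trees (no precedence encoded between ^ and -)
Ambiguous


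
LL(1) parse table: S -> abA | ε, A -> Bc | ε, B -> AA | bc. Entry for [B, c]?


For [B, c]: 'c' ∈ FIRST(AA)
Entry: B -> AA


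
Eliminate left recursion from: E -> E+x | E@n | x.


Left-recursive alternatives: E+x, E@n; non-recursive: x
Introduce E': E -> xE', E' -> +xE' | @nE' | ε


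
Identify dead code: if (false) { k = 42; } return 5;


condition is constant false, so the whole block is unreachable
Dead: 'if (false) { k = 42; }'


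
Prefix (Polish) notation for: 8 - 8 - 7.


left-to-right (same/higher precedence on left): tree is (- (- 8 8) 7)
Prefix: - - 8 8 7


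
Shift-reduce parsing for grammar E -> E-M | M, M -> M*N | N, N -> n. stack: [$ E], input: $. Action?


start symbol E on stack, input exhausted
Action: accept


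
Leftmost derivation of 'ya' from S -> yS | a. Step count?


Derivation: S => yS => ya
Steps: 2


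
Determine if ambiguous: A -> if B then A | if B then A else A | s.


dangling else: 'if B then if B then s else s' parses two ways
Ambiguous


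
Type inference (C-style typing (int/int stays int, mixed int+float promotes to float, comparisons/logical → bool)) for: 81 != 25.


Operand types: int != int
Rule: comparison yields bool
Result type: bool


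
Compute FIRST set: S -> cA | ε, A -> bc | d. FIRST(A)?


Per alternative of A: FIRST(bc) = {b}; FIRST(d) = {d}
FIRST(A) = {b, d}


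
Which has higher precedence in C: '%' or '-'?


'%' is multiplicative (level 10); '-' is additive (level 9)
Higher level binds tighter
'%' has higher precedence than '-'


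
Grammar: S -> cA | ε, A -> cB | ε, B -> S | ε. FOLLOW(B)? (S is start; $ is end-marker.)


$ ∈ FOLLOW(S). For each A -> αBβ: add FIRST(β)\{ε} to FOLLOW(B); if β nullable, add FOLLOW(A).
FOLLOW(B) = {$}
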